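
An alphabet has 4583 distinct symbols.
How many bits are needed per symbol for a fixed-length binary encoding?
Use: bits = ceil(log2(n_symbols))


log2(4583) = 12.1621
Bracket: 2^12 = 4096 < 4583 <= 2^13 = 8192
So ceil(log2(4583)) = 13

bits = ceil(log2(4583)) = ceil(12.1621) = 13 bits


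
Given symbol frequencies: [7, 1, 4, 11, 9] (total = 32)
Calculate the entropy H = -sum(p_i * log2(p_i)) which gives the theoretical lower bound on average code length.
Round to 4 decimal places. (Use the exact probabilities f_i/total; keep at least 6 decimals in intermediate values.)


Per-symbol terms -p_i * log2(p_i) with p_i = f_i/32:
  p = 7/32 = 0.218750: log2(p) = -2.192645, -p*log2(p) = 0.479641
  p = 1/32 = 0.031250: log2(p) = -5.000000, -p*log2(p) = 0.156250
  p = 4/32 = 0.125000: log2(p) = -3.000000, -p*log2(p) = 0.375000
  p = 11/32 = 0.343750: log2(p) = -1.540568, -p*log2(p) = 0.529570
  p = 9/32 = 0.281250: log2(p) = -1.830075, -p*log2(p) = 0.514709
H = 0.479641 + 0.156250 + 0.375000 + 0.529570 + 0.514709 = 2.055170

H = 2.0552 bits/symbol


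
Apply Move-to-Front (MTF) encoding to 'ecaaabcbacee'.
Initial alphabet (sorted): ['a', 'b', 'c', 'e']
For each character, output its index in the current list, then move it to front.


MTF encoding:
'e': index 3 in ['a', 'b', 'c', 'e'] -> ['e', 'a', 'b', 'c']
'c': index 3 in ['e', 'a', 'b', 'c'] -> ['c', 'e', 'a', 'b']
'a': index 2 in ['c', 'e', 'a', 'b'] -> ['a', 'c', 'e', 'b']
'a': index 0 in ['a', 'c', 'e', 'b'] -> ['a', 'c', 'e', 'b']
'a': index 0 in ['a', 'c', 'e', 'b'] -> ['a', 'c', 'e', 'b']
'b': index 3 in ['a', 'c', 'e', 'b'] -> ['b', 'a', 'c', 'e']
'c': index 2 in ['b', 'a', 'c', 'e'] -> ['c', 'b', 'a', 'e']
'b': index 1 in ['c', 'b', 'a', 'e'] -> ['b', 'c', 'a', 'e']
'a': index 2 in ['b', 'c', 'a', 'e'] -> ['a', 'b', 'c', 'e']
'c': index 2 in ['a', 'b', 'c', 'e'] -> ['c', 'a', 'b', 'e']
'e': index 3 in ['c', 'a', 'b', 'e'] -> ['e', 'c', 'a', 'b']
'e': index 0 in ['e', 'c', 'a', 'b'] -> ['e', 'c', 'a', 'b']


Output: [3, 3, 2, 0, 0, 3, 2, 1, 2, 2, 3, 0]


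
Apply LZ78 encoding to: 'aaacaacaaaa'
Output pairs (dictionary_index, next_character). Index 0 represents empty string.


LZ78 encoding steps:
Dictionary: {0: ''}
Step 1: w='' (idx 0), next='a' -> output (0, 'a'), add 'a' as idx 1
Step 2: w='a' (idx 1), next='a' -> output (1, 'a'), add 'aa' as idx 2
Step 3: w='' (idx 0), next='c' -> output (0, 'c'), add 'c' as idx 3
Step 4: w='aa' (idx 2), next='c' -> output (2, 'c'), add 'aac' as idx 4
Step 5: w='aa' (idx 2), next='a' -> output (2, 'a'), add 'aaa' as idx 5
Step 6: w='a' (idx 1), end of input -> output (1, '')


Encoded: [(0, 'a'), (1, 'a'), (0, 'c'), (2, 'c'), (2, 'a'), (1, '')]


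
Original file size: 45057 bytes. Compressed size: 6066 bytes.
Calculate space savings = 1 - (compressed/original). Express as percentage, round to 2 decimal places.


ratio = compressed/original = 6066/45057 = 0.134629
savings = 1 - ratio = 1 - 0.134629 = 0.865371
as a percentage: 0.865371 * 100 = 86.54%

Space savings = 1 - 6066/45057 = 86.54%


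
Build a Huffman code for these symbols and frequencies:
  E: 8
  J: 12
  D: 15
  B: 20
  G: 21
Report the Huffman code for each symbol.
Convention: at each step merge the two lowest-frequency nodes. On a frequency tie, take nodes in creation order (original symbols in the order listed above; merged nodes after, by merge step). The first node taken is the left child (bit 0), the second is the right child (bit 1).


Huffman tree construction:
Step 1: Merge E(8) + J(12) = 20
Step 2: Merge D(15) + B(20) = 35
Step 3: Merge (E+J)(20) + G(21) = 41
Step 4: Merge (D+B)(35) + ((E+J)+G)(41) = 76
Read each symbol's code off the tree from the root (left child = 0, right child = 1).

Codes:
  E: 100 (length 3)
  J: 101 (length 3)
  D: 00 (length 2)
  B: 01 (length 2)
  G: 11 (length 2)
Average code length: 172/76 = 2.2632 bits/symbol


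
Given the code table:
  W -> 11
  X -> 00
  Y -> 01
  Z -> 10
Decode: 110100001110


Decoding:
11 -> W
01 -> Y
00 -> X
00 -> X
11 -> W
10 -> Z


Result: WYXXWZ


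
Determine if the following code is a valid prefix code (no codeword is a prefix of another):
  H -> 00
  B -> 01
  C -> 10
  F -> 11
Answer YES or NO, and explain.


Checking each pair (does one codeword prefix another?):
  H='00' vs B='01': no prefix
  H='00' vs C='10': no prefix
  H='00' vs F='11': no prefix
  B='01' vs H='00': no prefix
  B='01' vs C='10': no prefix
  B='01' vs F='11': no prefix
  C='10' vs H='00': no prefix
  C='10' vs B='01': no prefix
  C='10' vs F='11': no prefix
  F='11' vs H='00': no prefix
  F='11' vs B='01': no prefix
  F='11' vs C='10': no prefix
No violation found over all pairs.

YES -- this is a valid prefix code. No codeword is a prefix of any other codeword.


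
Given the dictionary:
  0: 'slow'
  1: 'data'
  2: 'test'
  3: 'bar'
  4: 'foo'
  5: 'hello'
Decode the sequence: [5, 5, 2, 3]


Look up each index in the dictionary:
  5 -> 'hello'
  5 -> 'hello'
  2 -> 'test'
  3 -> 'bar'

Decoded: "hello hello test bar"


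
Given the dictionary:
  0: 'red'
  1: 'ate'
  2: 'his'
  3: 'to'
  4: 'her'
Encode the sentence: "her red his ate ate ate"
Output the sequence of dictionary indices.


Look up each word in the dictionary:
  'her' -> 4
  'red' -> 0
  'his' -> 2
  'ate' -> 1
  'ate' -> 1
  'ate' -> 1

Encoded: [4, 0, 2, 1, 1, 1]


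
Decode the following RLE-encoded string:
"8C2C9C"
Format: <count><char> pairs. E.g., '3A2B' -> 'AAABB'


Expanding each <count><char> pair:
  8C -> 'CCCCCCCC'
  2C -> 'CC'
  9C -> 'CCCCCCCCC'

Decoded = CCCCCCCCCCCCCCCCCCC


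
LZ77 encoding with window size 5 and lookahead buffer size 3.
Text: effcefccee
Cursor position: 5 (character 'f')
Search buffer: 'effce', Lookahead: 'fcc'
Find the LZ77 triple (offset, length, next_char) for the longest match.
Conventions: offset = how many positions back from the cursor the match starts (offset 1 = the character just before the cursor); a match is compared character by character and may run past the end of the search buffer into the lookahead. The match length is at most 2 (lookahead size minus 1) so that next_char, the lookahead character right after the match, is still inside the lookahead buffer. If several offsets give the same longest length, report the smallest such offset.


Try each offset into the search buffer:
  offset=1 (pos 4, char 'e'): match length 0
  offset=2 (pos 3, char 'c'): match length 0
  offset=3 (pos 2, char 'f'): match length 2
  offset=4 (pos 1, char 'f'): match length 1
  offset=5 (pos 0, char 'e'): match length 0
Longest match has length 2 at offset 3.
next_char = character at position 5 + 2 = 7 -> 'c'

Best match: offset=3, length=2 (matching 'fc' starting at position 2)
LZ77 triple: (3, 2, 'c')


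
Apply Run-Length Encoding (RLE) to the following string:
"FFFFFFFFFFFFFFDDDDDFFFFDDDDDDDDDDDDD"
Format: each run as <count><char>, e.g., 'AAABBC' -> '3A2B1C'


Scanning runs left to right:
  i=0: run of 'F' x 14 -> '14F'
  i=14: run of 'D' x 5 -> '5D'
  i=19: run of 'F' x 4 -> '4F'
  i=23: run of 'D' x 13 -> '13D'

RLE = 14F5D4F13D


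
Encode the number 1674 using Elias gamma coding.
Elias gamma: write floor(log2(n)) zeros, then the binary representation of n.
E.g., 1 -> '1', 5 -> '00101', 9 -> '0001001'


num_bits = floor(log2(1674)) + 1 = 11
leading_zeros = num_bits - 1 = 10
binary(1674) = 11010001010

Elias gamma(1674) = '0000000000' + '11010001010' = 000000000011010001010 (21 bits)


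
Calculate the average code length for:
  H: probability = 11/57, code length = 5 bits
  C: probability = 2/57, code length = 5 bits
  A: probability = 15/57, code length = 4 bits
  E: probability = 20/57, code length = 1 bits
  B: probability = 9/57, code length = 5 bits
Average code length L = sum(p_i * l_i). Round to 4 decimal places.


Weighted contributions p_i * l_i:
  H: (11/57) * 5 = 55/57
  C: (2/57) * 5 = 10/57
  A: (15/57) * 4 = 60/57
  E: (20/57) * 1 = 20/57
  B: (9/57) * 5 = 45/57
Sum = (55 + 10 + 60 + 20 + 45)/57 = 190/57

L = 190/57 = 3.3333 bits/symbol


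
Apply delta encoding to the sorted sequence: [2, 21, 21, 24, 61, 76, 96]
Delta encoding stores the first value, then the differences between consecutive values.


First value: 2
Deltas:
  21 - 2 = 19
  21 - 21 = 0
  24 - 21 = 3
  61 - 24 = 37
  76 - 61 = 15
  96 - 76 = 20


Delta encoded: [2, 19, 0, 3, 37, 15, 20]


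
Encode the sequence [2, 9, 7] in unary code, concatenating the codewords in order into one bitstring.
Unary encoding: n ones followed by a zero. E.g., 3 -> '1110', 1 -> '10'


Encode each number as n ones followed by a terminating 0:
  2 -> 110 (3 bits)
  9 -> 1111111110 (10 bits)
  7 -> 11111110 (8 bits)
Total length = 3 + 10 + 8 = 21 bits.

Unary([2, 9, 7]) = 110111111111011111110 (21 bits)


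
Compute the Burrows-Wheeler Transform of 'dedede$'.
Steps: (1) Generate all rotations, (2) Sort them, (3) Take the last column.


Rotations (sorted):
  0: $dedede -> last char: e
  1: de$dede -> last char: e
  2: dede$de -> last char: e
  3: dedede$ -> last char: $
  4: e$deded -> last char: d
  5: ede$ded -> last char: d
  6: edede$d -> last char: d


BWT = eee$ddd


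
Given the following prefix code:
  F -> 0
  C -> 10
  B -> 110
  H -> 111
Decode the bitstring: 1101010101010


Decoding step by step:
Bits 110 -> B
Bits 10 -> C
Bits 10 -> C
Bits 10 -> C
Bits 10 -> C
Bits 10 -> C


Decoded message: BCCCCC


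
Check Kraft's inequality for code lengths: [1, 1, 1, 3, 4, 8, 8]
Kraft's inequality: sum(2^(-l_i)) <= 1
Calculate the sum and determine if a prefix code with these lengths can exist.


Sum = 2^(-1) + 2^(-1) + 2^(-1) + 2^(-3) + 2^(-4) + 2^(-8) + 2^(-8)
    = 0.5 + 0.5 + 0.5 + 0.125 + 0.0625 + 0.00390625 + 0.00390625
    = 434/256 = 1.6953125
Since 1.6953125 > 1, Kraft's inequality is NOT satisfied.
A prefix code with these lengths CANNOT exist.

Kraft sum = 1.6953125. Not satisfied.


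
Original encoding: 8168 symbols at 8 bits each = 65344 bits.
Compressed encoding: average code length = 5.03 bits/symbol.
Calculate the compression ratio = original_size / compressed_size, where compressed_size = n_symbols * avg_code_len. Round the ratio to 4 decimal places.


original_size = n_symbols * orig_bits = 8168 * 8 = 65344 bits
compressed_size = n_symbols * avg_code_len = 8168 * 5.03 = 41085.04 bits
ratio = original_size / compressed_size = 65344 / 41085.04 = 1.5905

Compression ratio = 1.5905


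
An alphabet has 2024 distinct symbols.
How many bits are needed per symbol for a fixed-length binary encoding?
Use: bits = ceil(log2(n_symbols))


log2(2024) = 10.983
Bracket: 2^10 = 1024 < 2024 <= 2^11 = 2048
So ceil(log2(2024)) = 11

bits = ceil(log2(2024)) = ceil(10.983) = 11 bits


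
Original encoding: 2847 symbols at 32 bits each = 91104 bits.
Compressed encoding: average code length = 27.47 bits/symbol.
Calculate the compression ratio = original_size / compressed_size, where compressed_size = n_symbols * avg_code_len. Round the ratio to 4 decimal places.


original_size = n_symbols * orig_bits = 2847 * 32 = 91104 bits
compressed_size = n_symbols * avg_code_len = 2847 * 27.47 = 78207.09 bits
ratio = original_size / compressed_size = 91104 / 78207.09 = 1.1649

Compression ratio = 1.1649


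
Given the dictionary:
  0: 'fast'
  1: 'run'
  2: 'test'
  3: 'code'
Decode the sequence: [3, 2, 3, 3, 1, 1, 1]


Look up each index in the dictionary:
  3 -> 'code'
  2 -> 'test'
  3 -> 'code'
  3 -> 'code'
  1 -> 'run'
  1 -> 'run'
  1 -> 'run'

Decoded: "code test code code run run run"


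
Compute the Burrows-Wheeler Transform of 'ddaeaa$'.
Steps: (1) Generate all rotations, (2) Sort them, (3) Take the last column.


Rotations (sorted):
  0: $ddaeaa -> last char: a
  1: a$ddaea -> last char: a
  2: aa$ddae -> last char: e
  3: aeaa$dd -> last char: d
  4: daeaa$d -> last char: d
  5: ddaeaa$ -> last char: $
  6: eaa$dda -> last char: a


BWT = aaedd$a


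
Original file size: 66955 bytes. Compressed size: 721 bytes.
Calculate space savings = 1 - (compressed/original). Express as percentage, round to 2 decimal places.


ratio = compressed/original = 721/66955 = 0.010768
savings = 1 - ratio = 1 - 0.010768 = 0.989232
as a percentage: 0.989232 * 100 = 98.92%

Space savings = 1 - 721/66955 = 98.92%


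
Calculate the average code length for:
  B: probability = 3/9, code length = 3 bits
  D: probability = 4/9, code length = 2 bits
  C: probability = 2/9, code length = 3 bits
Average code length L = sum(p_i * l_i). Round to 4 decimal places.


Weighted contributions p_i * l_i:
  B: (3/9) * 3 = 9/9
  D: (4/9) * 2 = 8/9
  C: (2/9) * 3 = 6/9
Sum = (9 + 8 + 6)/9 = 23/9

L = 23/9 = 2.5556 bits/symbol


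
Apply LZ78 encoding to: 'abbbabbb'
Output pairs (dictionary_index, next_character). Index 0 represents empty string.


LZ78 encoding steps:
Dictionary: {0: ''}
Step 1: w='' (idx 0), next='a' -> output (0, 'a'), add 'a' as idx 1
Step 2: w='' (idx 0), next='b' -> output (0, 'b'), add 'b' as idx 2
Step 3: w='b' (idx 2), next='b' -> output (2, 'b'), add 'bb' as idx 3
Step 4: w='a' (idx 1), next='b' -> output (1, 'b'), add 'ab' as idx 4
Step 5: w='bb' (idx 3), end of input -> output (3, '')


Encoded: [(0, 'a'), (0, 'b'), (2, 'b'), (1, 'b'), (3, '')]


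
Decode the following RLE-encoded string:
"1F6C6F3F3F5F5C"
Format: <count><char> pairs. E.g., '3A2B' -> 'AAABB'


Expanding each <count><char> pair:
  1F -> 'F'
  6C -> 'CCCCCC'
  6F -> 'FFFFFF'
  3F -> 'FFF'
  3F -> 'FFF'
  5F -> 'FFFFF'
  5C -> 'CCCCC'

Decoded = FCCCCCCFFFFFFFFFFFFFFFFFCCCCC


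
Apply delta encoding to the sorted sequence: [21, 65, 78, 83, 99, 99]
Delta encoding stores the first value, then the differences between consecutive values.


First value: 21
Deltas:
  65 - 21 = 44
  78 - 65 = 13
  83 - 78 = 5
  99 - 83 = 16
  99 - 99 = 0


Delta encoded: [21, 44, 13, 5, 16, 0]


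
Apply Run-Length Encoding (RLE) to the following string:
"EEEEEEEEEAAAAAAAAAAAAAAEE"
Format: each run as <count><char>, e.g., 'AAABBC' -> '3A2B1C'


Scanning runs left to right:
  i=0: run of 'E' x 9 -> '9E'
  i=9: run of 'A' x 14 -> '14A'
  i=23: run of 'E' x 2 -> '2E'

RLE = 9E14A2E


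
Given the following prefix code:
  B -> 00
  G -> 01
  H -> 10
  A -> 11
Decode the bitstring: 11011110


Decoding step by step:
Bits 11 -> A
Bits 01 -> G
Bits 11 -> A
Bits 10 -> H


Decoded message: AGAH


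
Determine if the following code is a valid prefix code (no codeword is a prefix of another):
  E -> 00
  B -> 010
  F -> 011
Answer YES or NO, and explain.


Checking each pair (does one codeword prefix another?):
  E='00' vs B='010': no prefix
  E='00' vs F='011': no prefix
  B='010' vs E='00': no prefix
  B='010' vs F='011': no prefix
  F='011' vs E='00': no prefix
  F='011' vs B='010': no prefix
No violation found over all pairs.

YES -- this is a valid prefix code. No codeword is a prefix of any other codeword.


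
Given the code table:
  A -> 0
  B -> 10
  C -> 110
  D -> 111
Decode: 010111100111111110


Decoding:
0 -> A
10 -> B
111 -> D
10 -> B
0 -> A
111 -> D
111 -> D
110 -> C


Result: ABDBADDC


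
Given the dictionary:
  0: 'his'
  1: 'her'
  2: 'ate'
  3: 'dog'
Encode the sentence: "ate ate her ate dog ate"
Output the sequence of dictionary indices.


Look up each word in the dictionary:
  'ate' -> 2
  'ate' -> 2
  'her' -> 1
  'ate' -> 2
  'dog' -> 3
  'ate' -> 2

Encoded: [2, 2, 1, 2, 3, 2]


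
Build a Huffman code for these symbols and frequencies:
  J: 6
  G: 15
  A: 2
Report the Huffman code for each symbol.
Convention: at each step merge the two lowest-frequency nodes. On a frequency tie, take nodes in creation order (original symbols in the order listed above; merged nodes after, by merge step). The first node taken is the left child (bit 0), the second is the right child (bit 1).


Huffman tree construction:
Step 1: Merge A(2) + J(6) = 8
Step 2: Merge (A+J)(8) + G(15) = 23
Read each symbol's code off the tree from the root (left child = 0, right child = 1).

Codes:
  J: 01 (length 2)
  G: 1 (length 1)
  A: 00 (length 2)
Average code length: 31/23 = 1.3478 bits/symbol


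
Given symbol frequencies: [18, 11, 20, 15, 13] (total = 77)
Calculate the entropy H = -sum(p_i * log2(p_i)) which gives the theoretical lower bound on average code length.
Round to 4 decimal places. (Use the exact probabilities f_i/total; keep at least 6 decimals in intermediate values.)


Per-symbol terms -p_i * log2(p_i) with p_i = f_i/77:
  p = 18/77 = 0.233766: log2(p) = -2.096862, -p*log2(p) = 0.490175
  p = 11/77 = 0.142857: log2(p) = -2.807355, -p*log2(p) = 0.401051
  p = 20/77 = 0.259740: log2(p) = -1.944858, -p*log2(p) = 0.505158
  p = 15/77 = 0.194805: log2(p) = -2.359896, -p*log2(p) = 0.459720
  p = 13/77 = 0.168831: log2(p) = -2.566347, -p*log2(p) = 0.433279
H = 0.490175 + 0.401051 + 0.505158 + 0.459720 + 0.433279 = 2.289383

H = 2.2894 bits/symbol


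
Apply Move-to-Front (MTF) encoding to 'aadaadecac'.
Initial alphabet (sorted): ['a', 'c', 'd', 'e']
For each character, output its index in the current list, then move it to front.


MTF encoding:
'a': index 0 in ['a', 'c', 'd', 'e'] -> ['a', 'c', 'd', 'e']
'a': index 0 in ['a', 'c', 'd', 'e'] -> ['a', 'c', 'd', 'e']
'd': index 2 in ['a', 'c', 'd', 'e'] -> ['d', 'a', 'c', 'e']
'a': index 1 in ['d', 'a', 'c', 'e'] -> ['a', 'd', 'c', 'e']
'a': index 0 in ['a', 'd', 'c', 'e'] -> ['a', 'd', 'c', 'e']
'd': index 1 in ['a', 'd', 'c', 'e'] -> ['d', 'a', 'c', 'e']
'e': index 3 in ['d', 'a', 'c', 'e'] -> ['e', 'd', 'a', 'c']
'c': index 3 in ['e', 'd', 'a', 'c'] -> ['c', 'e', 'd', 'a']
'a': index 3 in ['c', 'e', 'd', 'a'] -> ['a', 'c', 'e', 'd']
'c': index 1 in ['a', 'c', 'e', 'd'] -> ['c', 'a', 'e', 'd']


Output: [0, 0, 2, 1, 0, 1, 3, 3, 3, 1]


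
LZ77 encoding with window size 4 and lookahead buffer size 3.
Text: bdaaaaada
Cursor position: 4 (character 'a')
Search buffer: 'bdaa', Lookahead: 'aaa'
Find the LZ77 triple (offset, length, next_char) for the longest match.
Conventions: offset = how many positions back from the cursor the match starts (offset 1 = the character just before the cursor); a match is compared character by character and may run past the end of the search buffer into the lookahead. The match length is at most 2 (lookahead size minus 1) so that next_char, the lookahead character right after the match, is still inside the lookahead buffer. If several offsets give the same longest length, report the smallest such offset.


Try each offset into the search buffer:
  offset=1 (pos 3, char 'a'): match length 2
  offset=2 (pos 2, char 'a'): match length 2
  offset=3 (pos 1, char 'd'): match length 0
  offset=4 (pos 0, char 'b'): match length 0
Longest match has length 2, found at offsets 1, 2; take the smallest, offset 1.
next_char = character at position 4 + 2 = 6 -> 'a'

Best match: offset=1, length=2 (matching 'aa' starting at position 3)
LZ77 triple: (1, 2, 'a')


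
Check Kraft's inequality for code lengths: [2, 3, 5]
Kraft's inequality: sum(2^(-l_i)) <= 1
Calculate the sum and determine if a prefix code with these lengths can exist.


Sum = 2^(-2) + 2^(-3) + 2^(-5)
    = 0.25 + 0.125 + 0.03125
    = 13/32 = 0.40625
Since 0.40625 <= 1, Kraft's inequality IS satisfied.
A prefix code with these lengths CAN exist.

Kraft sum = 0.40625. Satisfied.


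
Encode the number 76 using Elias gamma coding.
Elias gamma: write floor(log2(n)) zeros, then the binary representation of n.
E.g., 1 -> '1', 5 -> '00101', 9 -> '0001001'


num_bits = floor(log2(76)) + 1 = 7
leading_zeros = num_bits - 1 = 6
binary(76) = 1001100

Elias gamma(76) = '000000' + '1001100' = 0000001001100 (13 bits)


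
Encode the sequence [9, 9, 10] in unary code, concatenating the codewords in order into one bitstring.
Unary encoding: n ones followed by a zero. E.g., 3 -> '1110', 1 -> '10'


Encode each number as n ones followed by a terminating 0:
  9 -> 1111111110 (10 bits)
  9 -> 1111111110 (10 bits)
  10 -> 11111111110 (11 bits)
Total length = 10 + 10 + 11 = 31 bits.

Unary([9, 9, 10]) = 1111111110111111111011111111110 (31 bits)


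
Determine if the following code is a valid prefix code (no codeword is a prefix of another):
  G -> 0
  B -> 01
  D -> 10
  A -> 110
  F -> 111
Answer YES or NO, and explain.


Checking each pair (does one codeword prefix another?):
  G='0' vs B='01': prefix -- VIOLATION

NO -- this is NOT a valid prefix code. G (0) is a prefix of B (01).


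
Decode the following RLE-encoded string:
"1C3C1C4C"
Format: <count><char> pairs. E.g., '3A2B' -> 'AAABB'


Expanding each <count><char> pair:
  1C -> 'C'
  3C -> 'CCC'
  1C -> 'C'
  4C -> 'CCCC'

Decoded = CCCCCCCCC


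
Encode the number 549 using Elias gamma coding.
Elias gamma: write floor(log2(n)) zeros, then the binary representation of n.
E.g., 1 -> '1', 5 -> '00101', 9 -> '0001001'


num_bits = floor(log2(549)) + 1 = 10
leading_zeros = num_bits - 1 = 9
binary(549) = 1000100101

Elias gamma(549) = '000000000' + '1000100101' = 0000000001000100101 (19 bits)


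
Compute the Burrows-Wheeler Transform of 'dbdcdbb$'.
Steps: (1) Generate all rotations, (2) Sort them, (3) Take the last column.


Rotations (sorted):
  0: $dbdcdbb -> last char: b
  1: b$dbdcdb -> last char: b
  2: bb$dbdcd -> last char: d
  3: bdcdbb$d -> last char: d
  4: cdbb$dbd -> last char: d
  5: dbb$dbdc -> last char: c
  6: dbdcdbb$ -> last char: $
  7: dcdbb$db -> last char: b


BWT = bbdddc$b


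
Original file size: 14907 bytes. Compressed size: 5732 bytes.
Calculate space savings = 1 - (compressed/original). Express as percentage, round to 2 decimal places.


ratio = compressed/original = 5732/14907 = 0.384517
savings = 1 - ratio = 1 - 0.384517 = 0.615483
as a percentage: 0.615483 * 100 = 61.55%

Space savings = 1 - 5732/14907 = 61.55%


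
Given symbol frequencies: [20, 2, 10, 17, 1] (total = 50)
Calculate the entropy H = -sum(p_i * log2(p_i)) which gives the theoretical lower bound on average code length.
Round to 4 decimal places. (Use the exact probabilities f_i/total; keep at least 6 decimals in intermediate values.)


Per-symbol terms -p_i * log2(p_i) with p_i = f_i/50:
  p = 20/50 = 0.400000: log2(p) = -1.321928, -p*log2(p) = 0.528771
  p = 2/50 = 0.040000: log2(p) = -4.643856, -p*log2(p) = 0.185754
  p = 10/50 = 0.200000: log2(p) = -2.321928, -p*log2(p) = 0.464386
  p = 17/50 = 0.340000: log2(p) = -1.556393, -p*log2(p) = 0.529174
  p = 1/50 = 0.020000: log2(p) = -5.643856, -p*log2(p) = 0.112877
H = 0.528771 + 0.185754 + 0.464386 + 0.529174 + 0.112877 = 1.820962

H = 1.821 bits/symbol


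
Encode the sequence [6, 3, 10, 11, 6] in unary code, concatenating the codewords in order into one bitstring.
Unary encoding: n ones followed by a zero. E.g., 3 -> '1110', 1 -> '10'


Encode each number as n ones followed by a terminating 0:
  6 -> 1111110 (7 bits)
  3 -> 1110 (4 bits)
  10 -> 11111111110 (11 bits)
  11 -> 111111111110 (12 bits)
  6 -> 1111110 (7 bits)
Total length = 7 + 4 + 11 + 12 + 7 = 41 bits.

Unary([6, 3, 10, 11, 6]) = 11111101110111111111101111111111101111110 (41 bits)


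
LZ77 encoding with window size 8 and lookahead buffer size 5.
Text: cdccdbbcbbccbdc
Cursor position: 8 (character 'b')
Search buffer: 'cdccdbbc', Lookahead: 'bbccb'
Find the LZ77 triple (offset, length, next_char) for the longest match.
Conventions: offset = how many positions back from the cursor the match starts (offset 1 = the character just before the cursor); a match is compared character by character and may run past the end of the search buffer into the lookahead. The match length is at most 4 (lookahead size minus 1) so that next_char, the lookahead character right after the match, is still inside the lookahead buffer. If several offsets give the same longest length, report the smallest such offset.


Try each offset into the search buffer:
  offset=1 (pos 7, char 'c'): match length 0
  offset=2 (pos 6, char 'b'): match length 1
  offset=3 (pos 5, char 'b'): match length 3
  offset=4 (pos 4, char 'd'): match length 0
  offset=5 (pos 3, char 'c'): match length 0
  offset=6 (pos 2, char 'c'): match length 0
  offset=7 (pos 1, char 'd'): match length 0
  offset=8 (pos 0, char 'c'): match length 0
Longest match has length 3 at offset 3.
next_char = character at position 8 + 3 = 11 -> 'c'

Best match: offset=3, length=3 (matching 'bbc' starting at position 5)
LZ77 triple: (3, 3, 'c')


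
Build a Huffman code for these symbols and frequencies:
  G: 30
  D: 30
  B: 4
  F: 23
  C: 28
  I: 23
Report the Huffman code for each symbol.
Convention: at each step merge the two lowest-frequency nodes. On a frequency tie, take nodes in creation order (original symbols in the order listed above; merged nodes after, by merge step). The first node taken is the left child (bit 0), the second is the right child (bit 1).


Huffman tree construction:
Step 1: Merge B(4) + F(23) = 27
Step 2: Merge I(23) + (B+F)(27) = 50
Step 3: Merge C(28) + G(30) = 58
Step 4: Merge D(30) + (I+(B+F))(50) = 80
Step 5: Merge (C+G)(58) + (D+(I+(B+F)))(80) = 138
Read each symbol's code off the tree from the root (left child = 0, right child = 1).

Codes:
  G: 01 (length 2)
  D: 10 (length 2)
  B: 1110 (length 4)
  F: 1111 (length 4)
  C: 00 (length 2)
  I: 110 (length 3)
Average code length: 353/138 = 2.5580 bits/symbol


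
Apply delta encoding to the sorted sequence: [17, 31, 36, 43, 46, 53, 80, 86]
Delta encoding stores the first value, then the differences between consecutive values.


First value: 17
Deltas:
  31 - 17 = 14
  36 - 31 = 5
  43 - 36 = 7
  46 - 43 = 3
  53 - 46 = 7
  80 - 53 = 27
  86 - 80 = 6


Delta encoded: [17, 14, 5, 7, 3, 7, 27, 6]


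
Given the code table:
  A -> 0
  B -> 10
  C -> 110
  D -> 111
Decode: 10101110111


Decoding:
10 -> B
10 -> B
111 -> D
0 -> A
111 -> D


Result: BBDAD


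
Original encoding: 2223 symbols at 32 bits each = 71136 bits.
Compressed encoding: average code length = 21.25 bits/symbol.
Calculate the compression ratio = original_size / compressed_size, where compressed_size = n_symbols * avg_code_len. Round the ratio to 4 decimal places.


original_size = n_symbols * orig_bits = 2223 * 32 = 71136 bits
compressed_size = n_symbols * avg_code_len = 2223 * 21.25 = 47238.75 bits
ratio = original_size / compressed_size = 71136 / 47238.75 = 1.5059

Compression ratio = 1.5059


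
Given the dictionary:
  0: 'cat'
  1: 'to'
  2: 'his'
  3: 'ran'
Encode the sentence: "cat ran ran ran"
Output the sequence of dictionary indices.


Look up each word in the dictionary:
  'cat' -> 0
  'ran' -> 3
  'ran' -> 3
  'ran' -> 3

Encoded: [0, 3, 3, 3]


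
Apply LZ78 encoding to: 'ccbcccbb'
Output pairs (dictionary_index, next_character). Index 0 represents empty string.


LZ78 encoding steps:
Dictionary: {0: ''}
Step 1: w='' (idx 0), next='c' -> output (0, 'c'), add 'c' as idx 1
Step 2: w='c' (idx 1), next='b' -> output (1, 'b'), add 'cb' as idx 2
Step 3: w='c' (idx 1), next='c' -> output (1, 'c'), add 'cc' as idx 3
Step 4: w='cb' (idx 2), next='b' -> output (2, 'b'), add 'cbb' as idx 4


Encoded: [(0, 'c'), (1, 'b'), (1, 'c'), (2, 'b')]


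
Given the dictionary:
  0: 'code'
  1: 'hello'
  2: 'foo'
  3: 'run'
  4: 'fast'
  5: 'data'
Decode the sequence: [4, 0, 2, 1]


Look up each index in the dictionary:
  4 -> 'fast'
  0 -> 'code'
  2 -> 'foo'
  1 -> 'hello'

Decoded: "fast code foo hello"


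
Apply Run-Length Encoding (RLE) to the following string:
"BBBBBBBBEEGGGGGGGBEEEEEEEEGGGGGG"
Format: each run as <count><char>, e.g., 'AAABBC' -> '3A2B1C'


Scanning runs left to right:
  i=0: run of 'B' x 8 -> '8B'
  i=8: run of 'E' x 2 -> '2E'
  i=10: run of 'G' x 7 -> '7G'
  i=17: run of 'B' x 1 -> '1B'
  i=18: run of 'E' x 8 -> '8E'
  i=26: run of 'G' x 6 -> '6G'

RLE = 8B2E7G1B8E6G


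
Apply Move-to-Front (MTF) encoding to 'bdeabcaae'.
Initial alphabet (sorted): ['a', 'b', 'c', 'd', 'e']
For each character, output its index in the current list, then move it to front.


MTF encoding:
'b': index 1 in ['a', 'b', 'c', 'd', 'e'] -> ['b', 'a', 'c', 'd', 'e']
'd': index 3 in ['b', 'a', 'c', 'd', 'e'] -> ['d', 'b', 'a', 'c', 'e']
'e': index 4 in ['d', 'b', 'a', 'c', 'e'] -> ['e', 'd', 'b', 'a', 'c']
'a': index 3 in ['e', 'd', 'b', 'a', 'c'] -> ['a', 'e', 'd', 'b', 'c']
'b': index 3 in ['a', 'e', 'd', 'b', 'c'] -> ['b', 'a', 'e', 'd', 'c']
'c': index 4 in ['b', 'a', 'e', 'd', 'c'] -> ['c', 'b', 'a', 'e', 'd']
'a': index 2 in ['c', 'b', 'a', 'e', 'd'] -> ['a', 'c', 'b', 'e', 'd']
'a': index 0 in ['a', 'c', 'b', 'e', 'd'] -> ['a', 'c', 'b', 'e', 'd']
'e': index 3 in ['a', 'c', 'b', 'e', 'd'] -> ['e', 'a', 'c', 'b', 'd']


Output: [1, 3, 4, 3, 3, 4, 2, 0, 3]


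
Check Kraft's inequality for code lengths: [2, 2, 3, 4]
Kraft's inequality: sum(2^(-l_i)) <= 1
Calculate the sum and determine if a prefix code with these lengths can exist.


Sum = 2^(-2) + 2^(-2) + 2^(-3) + 2^(-4)
    = 0.25 + 0.25 + 0.125 + 0.0625
    = 11/16 = 0.6875
Since 0.6875 <= 1, Kraft's inequality IS satisfied.
A prefix code with these lengths CAN exist.

Kraft sum = 0.6875. Satisfied.


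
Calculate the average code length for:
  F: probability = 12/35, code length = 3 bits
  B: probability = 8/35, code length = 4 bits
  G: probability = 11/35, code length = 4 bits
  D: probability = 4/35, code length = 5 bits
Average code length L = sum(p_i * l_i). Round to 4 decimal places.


Weighted contributions p_i * l_i:
  F: (12/35) * 3 = 36/35
  B: (8/35) * 4 = 32/35
  G: (11/35) * 4 = 44/35
  D: (4/35) * 5 = 20/35
Sum = (36 + 32 + 44 + 20)/35 = 132/35

L = 132/35 = 3.7714 bits/symbol


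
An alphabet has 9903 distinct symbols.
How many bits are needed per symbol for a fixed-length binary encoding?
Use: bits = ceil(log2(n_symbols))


log2(9903) = 13.2736
Bracket: 2^13 = 8192 < 9903 <= 2^14 = 16384
So ceil(log2(9903)) = 14

bits = ceil(log2(9903)) = ceil(13.2736) = 14 bits


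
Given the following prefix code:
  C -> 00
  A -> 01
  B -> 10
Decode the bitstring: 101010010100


Decoding step by step:
Bits 10 -> B
Bits 10 -> B
Bits 10 -> B
Bits 01 -> A
Bits 01 -> A
Bits 00 -> C


Decoded message: BBBAAC


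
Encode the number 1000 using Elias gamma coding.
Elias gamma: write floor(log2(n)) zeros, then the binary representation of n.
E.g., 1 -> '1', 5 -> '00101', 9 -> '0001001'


num_bits = floor(log2(1000)) + 1 = 10
leading_zeros = num_bits - 1 = 9
binary(1000) = 1111101000

Elias gamma(1000) = '000000000' + '1111101000' = 0000000001111101000 (19 bits)


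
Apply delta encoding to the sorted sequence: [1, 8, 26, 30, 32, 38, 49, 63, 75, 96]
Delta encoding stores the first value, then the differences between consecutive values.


First value: 1
Deltas:
  8 - 1 = 7
  26 - 8 = 18
  30 - 26 = 4
  32 - 30 = 2
  38 - 32 = 6
  49 - 38 = 11
  63 - 49 = 14
  75 - 63 = 12
  96 - 75 = 21


Delta encoded: [1, 7, 18, 4, 2, 6, 11, 14, 12, 21]


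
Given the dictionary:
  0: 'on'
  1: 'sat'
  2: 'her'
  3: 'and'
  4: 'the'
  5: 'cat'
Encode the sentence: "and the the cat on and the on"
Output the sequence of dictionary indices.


Look up each word in the dictionary:
  'and' -> 3
  'the' -> 4
  'the' -> 4
  'cat' -> 5
  'on' -> 0
  'and' -> 3
  'the' -> 4
  'on' -> 0

Encoded: [3, 4, 4, 5, 0, 3, 4, 0]


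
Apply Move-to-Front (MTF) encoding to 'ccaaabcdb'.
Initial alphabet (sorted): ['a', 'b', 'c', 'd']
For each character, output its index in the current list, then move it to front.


MTF encoding:
'c': index 2 in ['a', 'b', 'c', 'd'] -> ['c', 'a', 'b', 'd']
'c': index 0 in ['c', 'a', 'b', 'd'] -> ['c', 'a', 'b', 'd']
'a': index 1 in ['c', 'a', 'b', 'd'] -> ['a', 'c', 'b', 'd']
'a': index 0 in ['a', 'c', 'b', 'd'] -> ['a', 'c', 'b', 'd']
'a': index 0 in ['a', 'c', 'b', 'd'] -> ['a', 'c', 'b', 'd']
'b': index 2 in ['a', 'c', 'b', 'd'] -> ['b', 'a', 'c', 'd']
'c': index 2 in ['b', 'a', 'c', 'd'] -> ['c', 'b', 'a', 'd']
'd': index 3 in ['c', 'b', 'a', 'd'] -> ['d', 'c', 'b', 'a']
'b': index 2 in ['d', 'c', 'b', 'a'] -> ['b', 'd', 'c', 'a']


Output: [2, 0, 1, 0, 0, 2, 2, 3, 2]


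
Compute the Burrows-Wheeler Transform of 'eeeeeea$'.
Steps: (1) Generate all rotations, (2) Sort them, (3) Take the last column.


Rotations (sorted):
  0: $eeeeeea -> last char: a
  1: a$eeeeee -> last char: e
  2: ea$eeeee -> last char: e
  3: eea$eeee -> last char: e
  4: eeea$eee -> last char: e
  5: eeeea$ee -> last char: e
  6: eeeeea$e -> last char: e
  7: eeeeeea$ -> last char: $


BWT = aeeeeee$


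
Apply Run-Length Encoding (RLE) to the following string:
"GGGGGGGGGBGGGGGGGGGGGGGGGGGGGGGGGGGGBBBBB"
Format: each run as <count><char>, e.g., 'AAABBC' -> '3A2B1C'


Scanning runs left to right:
  i=0: run of 'G' x 9 -> '9G'
  i=9: run of 'B' x 1 -> '1B'
  i=10: run of 'G' x 26 -> '26G'
  i=36: run of 'B' x 5 -> '5B'

RLE = 9G1B26G5B


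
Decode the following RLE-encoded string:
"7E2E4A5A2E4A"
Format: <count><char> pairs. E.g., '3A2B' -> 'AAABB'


Expanding each <count><char> pair:
  7E -> 'EEEEEEE'
  2E -> 'EE'
  4A -> 'AAAA'
  5A -> 'AAAAA'
  2E -> 'EE'
  4A -> 'AAAA'

Decoded = EEEEEEEEEAAAAAAAAAEEAAAA


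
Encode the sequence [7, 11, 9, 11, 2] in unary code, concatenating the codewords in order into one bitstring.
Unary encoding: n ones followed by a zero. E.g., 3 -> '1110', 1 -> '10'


Encode each number as n ones followed by a terminating 0:
  7 -> 11111110 (8 bits)
  11 -> 111111111110 (12 bits)
  9 -> 1111111110 (10 bits)
  11 -> 111111111110 (12 bits)
  2 -> 110 (3 bits)
Total length = 8 + 12 + 10 + 12 + 3 = 45 bits.

Unary([7, 11, 9, 11, 2]) = 111111101111111111101111111110111111111110110 (45 bits)


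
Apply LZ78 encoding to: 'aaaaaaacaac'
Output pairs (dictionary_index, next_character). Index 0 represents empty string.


LZ78 encoding steps:
Dictionary: {0: ''}
Step 1: w='' (idx 0), next='a' -> output (0, 'a'), add 'a' as idx 1
Step 2: w='a' (idx 1), next='a' -> output (1, 'a'), add 'aa' as idx 2
Step 3: w='aa' (idx 2), next='a' -> output (2, 'a'), add 'aaa' as idx 3
Step 4: w='a' (idx 1), next='c' -> output (1, 'c'), add 'ac' as idx 4
Step 5: w='aa' (idx 2), next='c' -> output (2, 'c'), add 'aac' as idx 5


Encoded: [(0, 'a'), (1, 'a'), (2, 'a'), (1, 'c'), (2, 'c')]


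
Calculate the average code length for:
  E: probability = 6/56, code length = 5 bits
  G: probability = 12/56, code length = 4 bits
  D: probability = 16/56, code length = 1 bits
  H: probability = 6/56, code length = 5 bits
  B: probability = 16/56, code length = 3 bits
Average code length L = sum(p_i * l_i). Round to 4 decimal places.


Weighted contributions p_i * l_i:
  E: (6/56) * 5 = 30/56
  G: (12/56) * 4 = 48/56
  D: (16/56) * 1 = 16/56
  H: (6/56) * 5 = 30/56
  B: (16/56) * 3 = 48/56
Sum = (30 + 48 + 16 + 30 + 48)/56 = 172/56

L = 172/56 = 3.0714 bits/symbol


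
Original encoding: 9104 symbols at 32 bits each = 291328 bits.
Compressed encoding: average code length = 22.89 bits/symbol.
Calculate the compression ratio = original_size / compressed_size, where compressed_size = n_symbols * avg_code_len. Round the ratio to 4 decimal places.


original_size = n_symbols * orig_bits = 9104 * 32 = 291328 bits
compressed_size = n_symbols * avg_code_len = 9104 * 22.89 = 208390.56 bits
ratio = original_size / compressed_size = 291328 / 208390.56 = 1.398

Compression ratio = 1.398


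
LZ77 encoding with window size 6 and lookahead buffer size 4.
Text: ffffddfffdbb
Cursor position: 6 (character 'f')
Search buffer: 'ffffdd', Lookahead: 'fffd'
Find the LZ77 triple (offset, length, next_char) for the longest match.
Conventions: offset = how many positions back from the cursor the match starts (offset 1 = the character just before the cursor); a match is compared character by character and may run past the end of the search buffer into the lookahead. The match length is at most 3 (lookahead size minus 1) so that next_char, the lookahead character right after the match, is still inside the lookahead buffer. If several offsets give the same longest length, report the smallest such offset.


Try each offset into the search buffer:
  offset=1 (pos 5, char 'd'): match length 0
  offset=2 (pos 4, char 'd'): match length 0
  offset=3 (pos 3, char 'f'): match length 1
  offset=4 (pos 2, char 'f'): match length 2
  offset=5 (pos 1, char 'f'): match length 3
  offset=6 (pos 0, char 'f'): match length 3
Longest match has length 3, found at offsets 5, 6; take the smallest, offset 5.
next_char = character at position 6 + 3 = 9 -> 'd'

Best match: offset=5, length=3 (matching 'fff' starting at position 1)
LZ77 triple: (5, 3, 'd')


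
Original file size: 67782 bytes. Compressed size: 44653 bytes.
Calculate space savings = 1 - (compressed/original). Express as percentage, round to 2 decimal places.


ratio = compressed/original = 44653/67782 = 0.658774
savings = 1 - ratio = 1 - 0.658774 = 0.341226
as a percentage: 0.341226 * 100 = 34.12%

Space savings = 1 - 44653/67782 = 34.12%


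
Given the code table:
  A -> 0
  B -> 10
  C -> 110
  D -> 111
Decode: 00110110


Decoding:
0 -> A
0 -> A
110 -> C
110 -> C


Result: AACC


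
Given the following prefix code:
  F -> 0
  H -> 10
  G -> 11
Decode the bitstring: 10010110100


Decoding step by step:
Bits 10 -> H
Bits 0 -> F
Bits 10 -> H
Bits 11 -> G
Bits 0 -> F
Bits 10 -> H
Bits 0 -> F


Decoded message: HFHGFHF


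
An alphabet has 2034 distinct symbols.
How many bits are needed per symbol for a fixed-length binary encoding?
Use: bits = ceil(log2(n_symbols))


log2(2034) = 10.9901
Bracket: 2^10 = 1024 < 2034 <= 2^11 = 2048
So ceil(log2(2034)) = 11

bits = ceil(log2(2034)) = ceil(10.9901) = 11 bits


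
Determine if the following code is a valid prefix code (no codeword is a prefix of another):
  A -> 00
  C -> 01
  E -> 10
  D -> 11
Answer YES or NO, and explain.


Checking each pair (does one codeword prefix another?):
  A='00' vs C='01': no prefix
  A='00' vs E='10': no prefix
  A='00' vs D='11': no prefix
  C='01' vs A='00': no prefix
  C='01' vs E='10': no prefix
  C='01' vs D='11': no prefix
  E='10' vs A='00': no prefix
  E='10' vs C='01': no prefix
  E='10' vs D='11': no prefix
  D='11' vs A='00': no prefix
  D='11' vs C='01': no prefix
  D='11' vs E='10': no prefix
No violation found over all pairs.

YES -- this is a valid prefix code. No codeword is a prefix of any other codeword.


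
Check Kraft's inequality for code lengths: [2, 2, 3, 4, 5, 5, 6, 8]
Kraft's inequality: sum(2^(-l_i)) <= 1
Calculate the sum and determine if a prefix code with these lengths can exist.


Sum = 2^(-2) + 2^(-2) + 2^(-3) + 2^(-4) + 2^(-5) + 2^(-5) + 2^(-6) + 2^(-8)
    = 0.25 + 0.25 + 0.125 + 0.0625 + 0.03125 + 0.03125 + 0.015625 + 0.00390625
    = 197/256 = 0.76953125
Since 0.76953125 <= 1, Kraft's inequality IS satisfied.
A prefix code with these lengths CAN exist.

Kraft sum = 0.76953125. Satisfied.


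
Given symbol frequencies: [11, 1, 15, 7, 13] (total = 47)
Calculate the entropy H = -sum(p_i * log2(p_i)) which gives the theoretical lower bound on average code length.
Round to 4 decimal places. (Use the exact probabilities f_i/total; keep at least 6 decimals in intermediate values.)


Per-symbol terms -p_i * log2(p_i) with p_i = f_i/47:
  p = 11/47 = 0.234043: log2(p) = -2.095157, -p*log2(p) = 0.490356
  p = 1/47 = 0.021277: log2(p) = -5.554589, -p*log2(p) = 0.118183
  p = 15/47 = 0.319149: log2(p) = -1.647698, -p*log2(p) = 0.525861
  p = 7/47 = 0.148936: log2(p) = -2.747234, -p*log2(p) = 0.409163
  p = 13/47 = 0.276596: log2(p) = -1.854149, -p*log2(p) = 0.512850
H = 0.490356 + 0.118183 + 0.525861 + 0.409163 + 0.512850 = 2.056413

H = 2.0564 bits/symbol


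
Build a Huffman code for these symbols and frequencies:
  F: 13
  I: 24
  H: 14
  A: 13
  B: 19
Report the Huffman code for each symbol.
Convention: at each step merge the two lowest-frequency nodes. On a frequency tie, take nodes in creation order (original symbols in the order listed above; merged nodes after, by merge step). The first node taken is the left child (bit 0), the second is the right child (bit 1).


Huffman tree construction:
Step 1: Merge F(13) + A(13) = 26
Step 2: Merge H(14) + B(19) = 33
Step 3: Merge I(24) + (F+A)(26) = 50
Step 4: Merge (H+B)(33) + (I+(F+A))(50) = 83
Read each symbol's code off the tree from the root (left child = 0, right child = 1).

Codes:
  F: 110 (length 3)
  I: 10 (length 2)
  H: 00 (length 2)
  A: 111 (length 3)
  B: 01 (length 2)
Average code length: 192/83 = 2.3133 bits/symbol
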